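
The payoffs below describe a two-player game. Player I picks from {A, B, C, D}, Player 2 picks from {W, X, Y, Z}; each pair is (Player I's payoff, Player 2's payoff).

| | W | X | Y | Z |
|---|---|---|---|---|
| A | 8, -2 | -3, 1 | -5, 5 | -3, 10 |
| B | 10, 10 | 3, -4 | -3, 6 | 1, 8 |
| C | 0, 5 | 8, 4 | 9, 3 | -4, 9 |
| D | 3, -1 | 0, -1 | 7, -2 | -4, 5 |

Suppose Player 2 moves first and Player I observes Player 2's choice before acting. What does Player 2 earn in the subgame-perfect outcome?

10

Work backward from Player I's decision.
- W: Player I compares 8, 10, 0, 3 and picks B; Player 2 would get 10.
- X: Player I compares -3, 3, 8, 0 and picks C; Player 2 would get 4.
- Y: Player I compares -5, -3, 9, 7 and picks C; Player 2 would get 3.
- Z: Player I compares -3, 1, -4, -4 and picks B; Player 2 would get 8.
Player 2's induced payoffs are 10, 4, 3, 8, so Player 2 commits to W. Subgame-perfect outcome: (B, W) with payoffs (10, 10).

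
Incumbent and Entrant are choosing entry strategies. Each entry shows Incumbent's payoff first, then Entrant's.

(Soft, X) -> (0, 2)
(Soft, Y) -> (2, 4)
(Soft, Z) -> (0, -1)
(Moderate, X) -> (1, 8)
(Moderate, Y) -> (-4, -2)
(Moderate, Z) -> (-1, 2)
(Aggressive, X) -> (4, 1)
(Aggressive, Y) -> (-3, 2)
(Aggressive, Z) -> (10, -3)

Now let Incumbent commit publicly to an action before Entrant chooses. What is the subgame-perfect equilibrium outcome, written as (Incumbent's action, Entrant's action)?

Work backward from Entrant's decision.
- Soft: BR = Y, leader payoff 2.
- Moderate: BR = X, leader payoff 1.
- Aggressive: BR = Y, leader payoff -3.
Incumbent's induced payoffs are 2, 1, -3, so Incumbent commits to Soft. Subgame-perfect outcome: (Soft, Y) with payoffs (2, 4).

(Soft, Y)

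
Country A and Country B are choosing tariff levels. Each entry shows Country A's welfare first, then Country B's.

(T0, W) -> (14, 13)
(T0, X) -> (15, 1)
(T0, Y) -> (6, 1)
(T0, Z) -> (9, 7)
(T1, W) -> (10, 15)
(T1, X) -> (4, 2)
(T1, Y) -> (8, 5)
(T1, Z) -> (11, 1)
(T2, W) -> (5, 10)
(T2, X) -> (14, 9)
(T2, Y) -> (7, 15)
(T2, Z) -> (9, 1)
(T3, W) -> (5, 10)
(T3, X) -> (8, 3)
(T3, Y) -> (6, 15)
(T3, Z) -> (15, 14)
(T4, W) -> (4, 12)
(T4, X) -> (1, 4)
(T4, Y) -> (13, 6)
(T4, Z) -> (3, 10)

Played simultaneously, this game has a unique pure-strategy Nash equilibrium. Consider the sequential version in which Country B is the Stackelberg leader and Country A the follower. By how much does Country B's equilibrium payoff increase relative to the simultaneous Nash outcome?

1

Solve by backward induction (Country B leads).
- W: BR = T0, leader payoff 13.
- X: BR = T0, leader payoff 1.
- Y: BR = T4, leader payoff 6.
- Z: BR = T3, leader payoff 14.
Among 13, 1, 6, 14, the best is 14 at Z. Subgame-perfect outcome: (T3, Z) with payoffs (15, 14).
Under simultaneous play:
Country A's best replies: W→T0; X→T0; Y→T4; Z→T3.
Country B's best replies: T0→W; T1→W; T2→Y; T3→Y; T4→W.
Only (T0, W) has each player best-responding; Nash payoffs (14, 13).
Country B's commitment gain: 14 − 13 = 1.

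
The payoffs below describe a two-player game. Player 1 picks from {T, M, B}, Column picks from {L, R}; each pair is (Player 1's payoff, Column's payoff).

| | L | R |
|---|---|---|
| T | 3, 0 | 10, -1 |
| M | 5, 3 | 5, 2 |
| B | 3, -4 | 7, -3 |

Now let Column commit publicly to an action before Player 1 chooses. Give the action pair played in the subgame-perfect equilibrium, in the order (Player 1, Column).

(M, L)

Work backward from Player 1's decision.
- L → Player 1 plays M (best of 3, 5, 3); Column gets 3.
- R → Player 1 plays T (best of 10, 5, 7); Column gets -1.
Among 3, -1, the best is 3 at L. Subgame-perfect outcome: (M, L) with payoffs (5, 3).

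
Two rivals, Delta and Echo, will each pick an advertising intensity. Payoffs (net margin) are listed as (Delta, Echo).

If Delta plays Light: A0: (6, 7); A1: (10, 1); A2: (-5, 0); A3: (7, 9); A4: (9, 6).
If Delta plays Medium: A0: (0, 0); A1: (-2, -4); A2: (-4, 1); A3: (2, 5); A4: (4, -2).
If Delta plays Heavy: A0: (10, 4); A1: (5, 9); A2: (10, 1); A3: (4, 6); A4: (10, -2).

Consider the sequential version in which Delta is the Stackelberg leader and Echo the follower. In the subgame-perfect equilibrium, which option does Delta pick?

Backward induction with Delta moving first.
- Light: Echo compares 7, 1, 0, 9, 6 and picks A3; Delta would get 7.
- Medium: Echo compares 0, -4, 1, 5, -2 and picks A3; Delta would get 2.
- Heavy: Echo compares 4, 9, 1, 6, -2 and picks A1; Delta would get 5.
Maximizing over 7, 2, 5, Delta chooses Light. Subgame-perfect outcome: (Light, A3) with payoffs (7, 9).

Light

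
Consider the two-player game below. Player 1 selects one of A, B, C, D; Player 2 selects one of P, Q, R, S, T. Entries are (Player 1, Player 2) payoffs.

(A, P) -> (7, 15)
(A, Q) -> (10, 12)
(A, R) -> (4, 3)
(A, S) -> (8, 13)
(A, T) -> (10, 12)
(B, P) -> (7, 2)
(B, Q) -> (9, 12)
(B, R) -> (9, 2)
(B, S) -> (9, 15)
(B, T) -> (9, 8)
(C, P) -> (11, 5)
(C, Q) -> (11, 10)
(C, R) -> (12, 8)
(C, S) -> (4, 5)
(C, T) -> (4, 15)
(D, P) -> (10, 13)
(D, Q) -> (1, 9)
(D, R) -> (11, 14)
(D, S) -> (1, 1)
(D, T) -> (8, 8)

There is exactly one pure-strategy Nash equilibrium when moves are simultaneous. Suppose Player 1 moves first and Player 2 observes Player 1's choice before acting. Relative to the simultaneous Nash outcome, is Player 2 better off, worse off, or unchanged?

worse off

Solve by backward induction (Player 1 leads).
- A: BR = P, leader payoff 7.
- B: BR = S, leader payoff 9.
- C: BR = T, leader payoff 4.
- D: BR = R, leader payoff 11.
Player 1's induced payoffs are 7, 9, 4, 11, so Player 1 commits to D. Subgame-perfect outcome: (D, R) with payoffs (11, 14).
Now find the simultaneous Nash equilibrium.
Player 1's best replies: P→C; Q→C; R→C; S→B; T→A.
Player 2's best replies: A→P; B→S; C→T; D→R.
The unique mutual best reply is (B, S), giving (9, 15).
Player 2 earns 14 sequentially versus 15 at the Nash outcome: worse off.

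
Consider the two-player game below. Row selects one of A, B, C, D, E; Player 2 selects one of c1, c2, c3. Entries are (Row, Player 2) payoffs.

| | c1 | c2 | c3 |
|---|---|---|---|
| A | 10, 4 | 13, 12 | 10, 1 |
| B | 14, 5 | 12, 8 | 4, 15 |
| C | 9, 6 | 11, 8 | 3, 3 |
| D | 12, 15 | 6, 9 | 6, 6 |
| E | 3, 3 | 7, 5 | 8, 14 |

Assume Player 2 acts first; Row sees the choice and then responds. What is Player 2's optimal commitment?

Work backward from Row's decision.
- c1: Row compares 10, 14, 9, 12, 3 and picks B; Player 2 would get 5.
- c2: Row compares 13, 12, 11, 6, 7 and picks A; Player 2 would get 12.
- c3: Row compares 10, 4, 3, 6, 8 and picks A; Player 2 would get 1.
Maximizing over 5, 12, 1, Player 2 chooses c2. Subgame-perfect outcome: (A, c2) with payoffs (13, 12).

c2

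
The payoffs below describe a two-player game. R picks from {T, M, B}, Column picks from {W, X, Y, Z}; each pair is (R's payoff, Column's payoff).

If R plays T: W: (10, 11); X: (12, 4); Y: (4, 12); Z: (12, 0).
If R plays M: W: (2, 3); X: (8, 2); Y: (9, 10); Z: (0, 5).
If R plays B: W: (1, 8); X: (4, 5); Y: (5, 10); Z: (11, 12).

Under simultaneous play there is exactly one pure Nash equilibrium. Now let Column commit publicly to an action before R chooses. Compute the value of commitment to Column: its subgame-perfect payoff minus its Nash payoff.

R best-responds to each possible Column move:
- W → R plays T (best of 10, 2, 1); Column gets 11.
- X → R plays T (best of 12, 8, 4); Column gets 4.
- Y → R plays M (best of 4, 9, 5); Column gets 10.
- Z → R plays T (best of 12, 0, 11); Column gets 0.
Maximizing over 11, 4, 10, 0, Column chooses W. Subgame-perfect outcome: (T, W) with payoffs (10, 11).
Under simultaneous play:
R's best replies: W→T; X→T; Y→M; Z→T.
Column's best replies: T→Y; M→Y; B→Z.
The unique mutual best reply is (M, Y), giving (9, 10).
Column's commitment gain: 11 − 10 = 1.

1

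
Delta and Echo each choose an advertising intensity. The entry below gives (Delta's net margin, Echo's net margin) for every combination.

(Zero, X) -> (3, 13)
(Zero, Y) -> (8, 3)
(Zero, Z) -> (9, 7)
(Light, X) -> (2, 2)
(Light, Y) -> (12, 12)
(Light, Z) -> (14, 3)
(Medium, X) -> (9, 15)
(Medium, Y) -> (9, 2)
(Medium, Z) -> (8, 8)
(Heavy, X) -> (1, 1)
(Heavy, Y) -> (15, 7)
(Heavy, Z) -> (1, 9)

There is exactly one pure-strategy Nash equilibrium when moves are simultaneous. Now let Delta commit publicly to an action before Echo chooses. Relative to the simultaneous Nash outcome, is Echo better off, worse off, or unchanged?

Work backward from Echo's decision.
- Zero: Echo compares 13, 3, 7 and picks X; Delta would get 3.
- Light: Echo compares 2, 12, 3 and picks Y; Delta would get 12.
- Medium: Echo compares 15, 2, 8 and picks X; Delta would get 9.
- Heavy: Echo compares 1, 7, 9 and picks Z; Delta would get 1.
Maximizing over 3, 12, 9, 1, Delta chooses Light. Subgame-perfect outcome: (Light, Y) with payoffs (12, 12).
For the simultaneous game, intersect best replies.
Delta's best replies: X→Medium; Y→Heavy; Z→Light.
Echo's best replies: Zero→X; Light→Y; Medium→X; Heavy→Z.
Only (Medium, X) has each player best-responding; Nash payoffs (9, 15).
Echo earns 12 sequentially versus 15 at the Nash outcome: worse off.

worse off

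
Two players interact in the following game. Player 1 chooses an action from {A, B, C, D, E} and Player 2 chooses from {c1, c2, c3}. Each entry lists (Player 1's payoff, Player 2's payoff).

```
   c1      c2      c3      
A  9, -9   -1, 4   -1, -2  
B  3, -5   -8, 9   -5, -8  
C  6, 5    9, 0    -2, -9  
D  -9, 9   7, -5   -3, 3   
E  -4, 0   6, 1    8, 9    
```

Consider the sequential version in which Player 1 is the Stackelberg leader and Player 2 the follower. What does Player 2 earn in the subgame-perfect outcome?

Backward induction with Player 1 moving first.
- A → Player 2 plays c2 (best of -9, 4, -2); Player 1 gets -1.
- B → Player 2 plays c2 (best of -5, 9, -8); Player 1 gets -8.
- C → Player 2 plays c1 (best of 5, 0, -9); Player 1 gets 6.
- D → Player 2 plays c1 (best of 9, -5, 3); Player 1 gets -9.
- E → Player 2 plays c3 (best of 0, 1, 9); Player 1 gets 8.
Maximizing over -1, -8, 6, -9, 8, Player 1 chooses E. Subgame-perfect outcome: (E, c3) with payoffs (8, 9).

9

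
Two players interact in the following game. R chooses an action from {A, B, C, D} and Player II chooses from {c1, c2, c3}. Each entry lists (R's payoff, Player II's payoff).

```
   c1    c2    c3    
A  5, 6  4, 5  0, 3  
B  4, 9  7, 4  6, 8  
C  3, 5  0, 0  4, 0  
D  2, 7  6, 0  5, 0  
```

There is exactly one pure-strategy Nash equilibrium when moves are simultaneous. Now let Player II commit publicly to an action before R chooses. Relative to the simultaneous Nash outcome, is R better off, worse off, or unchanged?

better off

Solve by backward induction (Player II leads).
- c1 → R plays A (best of 5, 4, 3, 2); Player II gets 6.
- c2 → R plays B (best of 4, 7, 0, 6); Player II gets 4.
- c3 → R plays B (best of 0, 6, 4, 5); Player II gets 8.
Maximizing over 6, 4, 8, Player II chooses c3. Subgame-perfect outcome: (B, c3) with payoffs (6, 8).
For the simultaneous game, intersect best replies.
R's best replies: c1→A; c2→B; c3→B.
Player II's best replies: A→c1; B→c1; C→c1; D→c1.
The unique mutual best reply is (A, c1), giving (5, 6).
R earns 6 sequentially versus 5 at the Nash outcome: better off.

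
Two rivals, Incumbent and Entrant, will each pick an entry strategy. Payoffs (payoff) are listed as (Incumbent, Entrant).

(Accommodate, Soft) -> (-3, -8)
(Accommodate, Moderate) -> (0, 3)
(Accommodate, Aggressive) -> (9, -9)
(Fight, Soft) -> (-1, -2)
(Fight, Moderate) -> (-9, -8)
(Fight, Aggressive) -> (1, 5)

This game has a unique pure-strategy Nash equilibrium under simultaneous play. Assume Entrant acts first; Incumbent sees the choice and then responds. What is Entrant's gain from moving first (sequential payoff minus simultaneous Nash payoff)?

Solve by backward induction (Entrant leads).
- Soft → Incumbent plays Fight (best of -3, -1); Entrant gets -2.
- Moderate → Incumbent plays Accommodate (best of 0, -9); Entrant gets 3.
- Aggressive → Incumbent plays Accommodate (best of 9, 1); Entrant gets -9.
Maximizing over -2, 3, -9, Entrant chooses Moderate. Subgame-perfect outcome: (Accommodate, Moderate) with payoffs (0, 3).
Under simultaneous play:
Incumbent's best replies: Soft→Fight; Moderate→Accommodate; Aggressive→Accommodate.
Entrant's best replies: Accommodate→Moderate; Fight→Aggressive.
The unique mutual best reply is (Accommodate, Moderate), giving (0, 3).
Entrant's commitment gain: 3 − 3 = 0.

0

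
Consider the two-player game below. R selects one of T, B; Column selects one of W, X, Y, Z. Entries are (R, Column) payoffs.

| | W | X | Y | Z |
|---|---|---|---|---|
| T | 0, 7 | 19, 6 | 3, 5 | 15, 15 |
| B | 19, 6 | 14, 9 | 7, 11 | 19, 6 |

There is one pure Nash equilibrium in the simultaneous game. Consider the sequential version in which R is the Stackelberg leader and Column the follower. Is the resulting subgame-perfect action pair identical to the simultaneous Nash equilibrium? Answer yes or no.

no

Column best-responds to each possible R move:
- T: Column compares 7, 6, 5, 15 and picks Z; R would get 15.
- B: Column compares 6, 9, 11, 6 and picks Y; R would get 7.
Among 15, 7, the best is 15 at T. Subgame-perfect outcome: (T, Z) with payoffs (15, 15).
Under simultaneous play:
R's best replies: W→B; X→T; Y→B; Z→B.
Column's best replies: T→Z; B→Y.
Only (B, Y) has each player best-responding; Nash payoffs (7, 11).
Sequential outcome (T, Z) differs from the Nash profile (B, Y).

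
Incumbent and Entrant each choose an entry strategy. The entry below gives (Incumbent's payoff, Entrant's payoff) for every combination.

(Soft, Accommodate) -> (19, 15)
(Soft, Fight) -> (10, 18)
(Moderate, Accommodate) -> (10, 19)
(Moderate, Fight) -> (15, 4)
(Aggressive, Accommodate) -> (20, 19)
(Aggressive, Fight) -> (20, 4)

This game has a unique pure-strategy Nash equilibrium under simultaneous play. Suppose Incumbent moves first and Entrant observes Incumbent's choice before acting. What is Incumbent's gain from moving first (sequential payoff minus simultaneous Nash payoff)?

Backward induction with Incumbent moving first.
- Soft → Entrant plays Fight (best of 15, 18); Incumbent gets 10.
- Moderate → Entrant plays Accommodate (best of 19, 4); Incumbent gets 10.
- Aggressive → Entrant plays Accommodate (best of 19, 4); Incumbent gets 20.
Among 10, 10, 20, the best is 20 at Aggressive. Subgame-perfect outcome: (Aggressive, Accommodate) with payoffs (20, 19).
For the simultaneous game, intersect best replies.
Incumbent's best replies: Accommodate→Aggressive; Fight→Aggressive.
Entrant's best replies: Soft→Fight; Moderate→Accommodate; Aggressive→Accommodate.
Only (Aggressive, Accommodate) has each player best-responding; Nash payoffs (20, 19).
Incumbent's commitment gain: 20 − 20 = 0.

0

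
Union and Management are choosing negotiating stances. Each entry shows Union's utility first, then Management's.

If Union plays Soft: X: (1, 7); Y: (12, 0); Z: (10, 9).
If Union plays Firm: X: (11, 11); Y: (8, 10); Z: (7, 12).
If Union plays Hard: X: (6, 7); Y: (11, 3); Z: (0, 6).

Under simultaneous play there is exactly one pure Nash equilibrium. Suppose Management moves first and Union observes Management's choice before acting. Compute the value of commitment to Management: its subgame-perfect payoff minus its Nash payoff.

Union best-responds to each possible Management move:
- X → Union plays Firm (best of 1, 11, 6); Management gets 11.
- Y → Union plays Soft (best of 12, 8, 11); Management gets 0.
- Z → Union plays Soft (best of 10, 7, 0); Management gets 9.
Maximizing over 11, 0, 9, Management chooses X. Subgame-perfect outcome: (Firm, X) with payoffs (11, 11).
Now find the simultaneous Nash equilibrium.
Union's best replies: X→Firm; Y→Soft; Z→Soft.
Management's best replies: Soft→Z; Firm→Z; Hard→X.
Only (Soft, Z) has each player best-responding; Nash payoffs (10, 9).
Management's commitment gain: 11 − 9 = 2.

2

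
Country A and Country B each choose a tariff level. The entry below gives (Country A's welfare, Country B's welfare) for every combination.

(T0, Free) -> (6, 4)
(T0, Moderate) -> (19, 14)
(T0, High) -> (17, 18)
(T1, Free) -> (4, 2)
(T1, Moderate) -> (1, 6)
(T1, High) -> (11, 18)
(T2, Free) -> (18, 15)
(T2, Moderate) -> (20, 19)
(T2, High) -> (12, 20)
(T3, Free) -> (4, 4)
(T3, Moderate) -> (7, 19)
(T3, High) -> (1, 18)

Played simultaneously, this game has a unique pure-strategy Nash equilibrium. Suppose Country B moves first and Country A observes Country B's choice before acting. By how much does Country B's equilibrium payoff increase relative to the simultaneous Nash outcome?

1

Work backward from Country A's decision.
- Free: BR = T2, leader payoff 15.
- Moderate: BR = T2, leader payoff 19.
- High: BR = T0, leader payoff 18.
Country B's induced payoffs are 15, 19, 18, so Country B commits to Moderate. Subgame-perfect outcome: (T2, Moderate) with payoffs (20, 19).
Under simultaneous play:
Country A's best replies: Free→T2; Moderate→T2; High→T0.
Country B's best replies: T0→High; T1→High; T2→High; T3→Moderate.
The unique mutual best reply is (T0, High), giving (17, 18).
Country B's commitment gain: 19 − 18 = 1.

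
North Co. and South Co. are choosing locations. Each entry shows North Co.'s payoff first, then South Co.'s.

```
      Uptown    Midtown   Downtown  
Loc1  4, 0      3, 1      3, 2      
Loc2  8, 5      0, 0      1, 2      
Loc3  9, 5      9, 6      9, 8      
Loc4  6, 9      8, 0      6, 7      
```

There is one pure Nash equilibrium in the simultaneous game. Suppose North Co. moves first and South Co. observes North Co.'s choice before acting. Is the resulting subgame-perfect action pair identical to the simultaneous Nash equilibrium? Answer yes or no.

yes

South Co. best-responds to each possible North Co. move:
- Loc1: South Co. compares 0, 1, 2 and picks Downtown; North Co. would get 3.
- Loc2: South Co. compares 5, 0, 2 and picks Uptown; North Co. would get 8.
- Loc3: South Co. compares 5, 6, 8 and picks Downtown; North Co. would get 9.
- Loc4: South Co. compares 9, 0, 7 and picks Uptown; North Co. would get 6.
Maximizing over 3, 8, 9, 6, North Co. chooses Loc3. Subgame-perfect outcome: (Loc3, Downtown) with payoffs (9, 8).
Now find the simultaneous Nash equilibrium.
North Co.'s best replies: Uptown→Loc3; Midtown→Loc3; Downtown→Loc3.
South Co.'s best replies: Loc1→Downtown; Loc2→Uptown; Loc3→Downtown; Loc4→Uptown.
The unique mutual best reply is (Loc3, Downtown), giving (9, 8).
Sequential outcome (Loc3, Downtown) coincides with the Nash profile (Loc3, Downtown).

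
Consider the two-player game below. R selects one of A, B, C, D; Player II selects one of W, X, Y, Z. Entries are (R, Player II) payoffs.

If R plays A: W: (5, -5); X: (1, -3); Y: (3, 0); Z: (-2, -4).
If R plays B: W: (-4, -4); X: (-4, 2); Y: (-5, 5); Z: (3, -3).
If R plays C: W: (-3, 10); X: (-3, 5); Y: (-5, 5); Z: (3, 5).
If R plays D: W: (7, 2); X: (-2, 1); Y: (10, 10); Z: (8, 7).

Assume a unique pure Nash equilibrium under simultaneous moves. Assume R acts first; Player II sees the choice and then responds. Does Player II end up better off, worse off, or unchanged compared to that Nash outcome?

Solve by backward induction (R leads).
- A: Player II compares -5, -3, 0, -4 and picks Y; R would get 3.
- B: Player II compares -4, 2, 5, -3 and picks Y; R would get -5.
- C: Player II compares 10, 5, 5, 5 and picks W; R would get -3.
- D: Player II compares 2, 1, 10, 7 and picks Y; R would get 10.
Maximizing over 3, -5, -3, 10, R chooses D. Subgame-perfect outcome: (D, Y) with payoffs (10, 10).
Now find the simultaneous Nash equilibrium.
R's best replies: W→D; X→A; Y→D; Z→D.
Player II's best replies: A→Y; B→Y; C→W; D→Y.
The unique mutual best reply is (D, Y), giving (10, 10).
Player II earns 10 sequentially versus 10 at the Nash outcome: unchanged.

unchanged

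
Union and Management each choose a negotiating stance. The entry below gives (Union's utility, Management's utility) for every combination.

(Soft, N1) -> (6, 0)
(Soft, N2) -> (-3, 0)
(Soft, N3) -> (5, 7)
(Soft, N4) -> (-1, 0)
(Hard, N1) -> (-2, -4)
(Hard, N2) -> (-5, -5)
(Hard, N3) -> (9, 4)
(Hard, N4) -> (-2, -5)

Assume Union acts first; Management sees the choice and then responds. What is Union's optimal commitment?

Hard

Work backward from Management's decision.
- Soft: Management compares 0, 0, 7, 0 and picks N3; Union would get 5.
- Hard: Management compares -4, -5, 4, -5 and picks N3; Union would get 9.
Maximizing over 5, 9, Union chooses Hard. Subgame-perfect outcome: (Hard, N3) with payoffs (9, 4).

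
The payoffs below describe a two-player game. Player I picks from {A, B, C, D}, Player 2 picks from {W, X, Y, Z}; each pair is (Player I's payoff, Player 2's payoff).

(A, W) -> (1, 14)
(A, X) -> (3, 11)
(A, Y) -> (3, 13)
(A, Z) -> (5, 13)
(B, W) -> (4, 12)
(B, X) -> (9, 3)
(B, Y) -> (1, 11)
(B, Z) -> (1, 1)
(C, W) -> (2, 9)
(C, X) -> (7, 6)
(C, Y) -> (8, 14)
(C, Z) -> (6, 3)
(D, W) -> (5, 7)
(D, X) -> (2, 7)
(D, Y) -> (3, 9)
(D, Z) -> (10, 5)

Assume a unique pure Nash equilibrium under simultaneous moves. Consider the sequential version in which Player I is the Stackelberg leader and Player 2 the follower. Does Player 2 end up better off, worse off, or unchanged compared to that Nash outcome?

Work backward from Player 2's decision.
- A → Player 2 plays W (best of 14, 11, 13, 13); Player I gets 1.
- B → Player 2 plays W (best of 12, 3, 11, 1); Player I gets 4.
- C → Player 2 plays Y (best of 9, 6, 14, 3); Player I gets 8.
- D → Player 2 plays Y (best of 7, 7, 9, 5); Player I gets 3.
Maximizing over 1, 4, 8, 3, Player I chooses C. Subgame-perfect outcome: (C, Y) with payoffs (8, 14).
Under simultaneous play:
Player I's best replies: W→D; X→B; Y→C; Z→D.
Player 2's best replies: A→W; B→W; C→Y; D→Y.
Only (C, Y) has each player best-responding; Nash payoffs (8, 14).
Player 2 earns 14 sequentially versus 14 at the Nash outcome: unchanged.

unchanged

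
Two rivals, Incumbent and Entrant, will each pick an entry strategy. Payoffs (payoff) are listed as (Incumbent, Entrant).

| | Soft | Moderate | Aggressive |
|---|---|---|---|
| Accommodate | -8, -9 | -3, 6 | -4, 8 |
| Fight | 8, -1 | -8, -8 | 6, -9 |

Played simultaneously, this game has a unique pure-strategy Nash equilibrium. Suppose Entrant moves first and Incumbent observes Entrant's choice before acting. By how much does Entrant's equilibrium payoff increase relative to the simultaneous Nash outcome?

Solve by backward induction (Entrant leads).
- Soft: BR = Fight, leader payoff -1.
- Moderate: BR = Accommodate, leader payoff 6.
- Aggressive: BR = Fight, leader payoff -9.
Maximizing over -1, 6, -9, Entrant chooses Moderate. Subgame-perfect outcome: (Accommodate, Moderate) with payoffs (-3, 6).
Now find the simultaneous Nash equilibrium.
Incumbent's best replies: Soft→Fight; Moderate→Accommodate; Aggressive→Fight.
Entrant's best replies: Accommodate→Aggressive; Fight→Soft.
The unique mutual best reply is (Fight, Soft), giving (8, -1).
Entrant's commitment gain: 6 − -1 = 7.

7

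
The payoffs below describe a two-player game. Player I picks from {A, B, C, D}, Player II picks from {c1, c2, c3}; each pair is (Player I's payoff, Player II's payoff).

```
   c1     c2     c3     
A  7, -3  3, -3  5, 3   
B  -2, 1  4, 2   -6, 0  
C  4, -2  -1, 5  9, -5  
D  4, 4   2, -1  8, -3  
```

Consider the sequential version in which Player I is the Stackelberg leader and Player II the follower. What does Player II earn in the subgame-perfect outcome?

3

Solve by backward induction (Player I leads).
- A: BR = c3, leader payoff 5.
- B: BR = c2, leader payoff 4.
- C: BR = c2, leader payoff -1.
- D: BR = c1, leader payoff 4.
Player I's induced payoffs are 5, 4, -1, 4, so Player I commits to A. Subgame-perfect outcome: (A, c3) with payoffs (5, 3).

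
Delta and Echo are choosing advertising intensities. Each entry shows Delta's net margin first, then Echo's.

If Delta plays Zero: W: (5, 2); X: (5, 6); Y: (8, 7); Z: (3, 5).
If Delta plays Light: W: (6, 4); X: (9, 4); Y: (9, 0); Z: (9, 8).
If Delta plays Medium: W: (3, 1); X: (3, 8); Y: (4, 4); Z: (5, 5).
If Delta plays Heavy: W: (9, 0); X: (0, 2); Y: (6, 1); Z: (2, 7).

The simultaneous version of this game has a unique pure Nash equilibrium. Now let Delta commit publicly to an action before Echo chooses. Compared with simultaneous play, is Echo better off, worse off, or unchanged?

unchanged

Solve by backward induction (Delta leads).
- Zero → Echo plays Y (best of 2, 6, 7, 5); Delta gets 8.
- Light → Echo plays Z (best of 4, 4, 0, 8); Delta gets 9.
- Medium → Echo plays X (best of 1, 8, 4, 5); Delta gets 3.
- Heavy → Echo plays Z (best of 0, 2, 1, 7); Delta gets 2.
Maximizing over 8, 9, 3, 2, Delta chooses Light. Subgame-perfect outcome: (Light, Z) with payoffs (9, 8).
Now find the simultaneous Nash equilibrium.
Delta's best replies: W→Heavy; X→Light; Y→Light; Z→Light.
Echo's best replies: Zero→Y; Light→Z; Medium→X; Heavy→Z.
The unique mutual best reply is (Light, Z), giving (9, 8).
Echo earns 8 sequentially versus 8 at the Nash outcome: unchanged.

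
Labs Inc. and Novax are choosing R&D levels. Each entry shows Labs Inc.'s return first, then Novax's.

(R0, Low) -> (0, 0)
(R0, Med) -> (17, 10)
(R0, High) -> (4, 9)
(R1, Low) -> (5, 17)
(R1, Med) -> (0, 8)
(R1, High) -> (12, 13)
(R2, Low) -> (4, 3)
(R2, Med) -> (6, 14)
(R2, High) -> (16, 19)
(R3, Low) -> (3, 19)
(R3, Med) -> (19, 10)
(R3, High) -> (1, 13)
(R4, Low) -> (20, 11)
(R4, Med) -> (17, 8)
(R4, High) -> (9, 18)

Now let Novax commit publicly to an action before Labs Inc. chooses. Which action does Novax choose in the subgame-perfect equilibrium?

Backward induction with Novax moving first.
- Low → Labs Inc. plays R4 (best of 0, 5, 4, 3, 20); Novax gets 11.
- Med → Labs Inc. plays R3 (best of 17, 0, 6, 19, 17); Novax gets 10.
- High → Labs Inc. plays R2 (best of 4, 12, 16, 1, 9); Novax gets 19.
Maximizing over 11, 10, 19, Novax chooses High. Subgame-perfect outcome: (R2, High) with payoffs (16, 19).

High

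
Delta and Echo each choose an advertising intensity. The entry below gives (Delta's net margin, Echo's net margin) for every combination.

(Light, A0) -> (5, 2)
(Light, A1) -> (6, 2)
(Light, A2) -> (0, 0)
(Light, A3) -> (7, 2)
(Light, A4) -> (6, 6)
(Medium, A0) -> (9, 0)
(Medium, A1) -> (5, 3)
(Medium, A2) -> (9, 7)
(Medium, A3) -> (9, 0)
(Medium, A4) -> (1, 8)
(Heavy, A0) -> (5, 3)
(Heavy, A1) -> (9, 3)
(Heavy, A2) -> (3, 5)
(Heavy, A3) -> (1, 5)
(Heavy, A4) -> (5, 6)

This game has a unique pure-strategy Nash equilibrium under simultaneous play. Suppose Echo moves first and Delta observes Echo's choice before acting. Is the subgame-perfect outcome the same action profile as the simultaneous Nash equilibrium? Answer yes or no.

no

Delta best-responds to each possible Echo move:
- A0 → Delta plays Medium (best of 5, 9, 5); Echo gets 0.
- A1 → Delta plays Heavy (best of 6, 5, 9); Echo gets 3.
- A2 → Delta plays Medium (best of 0, 9, 3); Echo gets 7.
- A3 → Delta plays Medium (best of 7, 9, 1); Echo gets 0.
- A4 → Delta plays Light (best of 6, 1, 5); Echo gets 6.
Among 0, 3, 7, 0, 6, the best is 7 at A2. Subgame-perfect outcome: (Medium, A2) with payoffs (9, 7).
For the simultaneous game, intersect best replies.
Delta's best replies: A0→Medium; A1→Heavy; A2→Medium; A3→Medium; A4→Light.
Echo's best replies: Light→A4; Medium→A4; Heavy→A4.
The unique mutual best reply is (Light, A4), giving (6, 6).
Sequential outcome (Medium, A2) differs from the Nash profile (Light, A4).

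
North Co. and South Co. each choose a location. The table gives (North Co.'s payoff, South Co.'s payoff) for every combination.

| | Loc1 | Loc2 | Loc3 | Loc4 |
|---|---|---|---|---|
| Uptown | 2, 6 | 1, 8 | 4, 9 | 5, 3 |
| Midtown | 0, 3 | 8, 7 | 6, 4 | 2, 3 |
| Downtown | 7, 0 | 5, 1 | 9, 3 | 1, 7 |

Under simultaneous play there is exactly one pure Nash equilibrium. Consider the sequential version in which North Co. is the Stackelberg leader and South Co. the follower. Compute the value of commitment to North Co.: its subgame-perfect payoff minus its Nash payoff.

Backward induction with North Co. moving first.
- Uptown: BR = Loc3, leader payoff 4.
- Midtown: BR = Loc2, leader payoff 8.
- Downtown: BR = Loc4, leader payoff 1.
North Co.'s induced payoffs are 4, 8, 1, so North Co. commits to Midtown. Subgame-perfect outcome: (Midtown, Loc2) with payoffs (8, 7).
For the simultaneous game, intersect best replies.
North Co.'s best replies: Loc1→Downtown; Loc2→Midtown; Loc3→Downtown; Loc4→Uptown.
South Co.'s best replies: Uptown→Loc3; Midtown→Loc2; Downtown→Loc4.
The unique mutual best reply is (Midtown, Loc2), giving (8, 7).
North Co.'s commitment gain: 8 − 8 = 0.

0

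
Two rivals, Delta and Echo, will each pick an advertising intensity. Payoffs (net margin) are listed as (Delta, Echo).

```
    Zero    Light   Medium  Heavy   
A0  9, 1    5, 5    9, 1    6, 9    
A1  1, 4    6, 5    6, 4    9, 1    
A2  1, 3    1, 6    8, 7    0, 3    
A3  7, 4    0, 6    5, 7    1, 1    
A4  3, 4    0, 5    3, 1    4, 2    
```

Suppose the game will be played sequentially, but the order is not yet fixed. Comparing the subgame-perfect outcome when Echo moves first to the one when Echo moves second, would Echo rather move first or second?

If Delta leads: Echo's best replies are A0→Heavy, A1→Light, A2→Medium, A3→Medium, A4→Light; Delta's induced payoffs 6, 6, 8, 5, 0; outcome (A2, Medium), payoffs (8, 7).
If Echo leads: Delta's best replies are Zero→A0, Light→A1, Medium→A0, Heavy→A1; Echo's induced payoffs 1, 5, 1, 1; outcome (A1, Light), payoffs (6, 5).
Echo gets 5 moving first and 7 moving second, so Echo prefers to move second.

second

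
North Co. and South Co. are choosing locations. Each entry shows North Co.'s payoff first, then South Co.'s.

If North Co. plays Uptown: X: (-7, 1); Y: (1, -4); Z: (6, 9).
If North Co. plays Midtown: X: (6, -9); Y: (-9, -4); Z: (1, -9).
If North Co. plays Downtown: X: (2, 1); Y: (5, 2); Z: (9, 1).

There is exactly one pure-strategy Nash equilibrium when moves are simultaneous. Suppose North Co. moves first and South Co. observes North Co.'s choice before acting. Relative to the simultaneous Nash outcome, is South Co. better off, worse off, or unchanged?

South Co. best-responds to each possible North Co. move:
- Uptown → South Co. plays Z (best of 1, -4, 9); North Co. gets 6.
- Midtown → South Co. plays Y (best of -9, -4, -9); North Co. gets -9.
- Downtown → South Co. plays Y (best of 1, 2, 1); North Co. gets 5.
Maximizing over 6, -9, 5, North Co. chooses Uptown. Subgame-perfect outcome: (Uptown, Z) with payoffs (6, 9).
For the simultaneous game, intersect best replies.
North Co.'s best replies: X→Midtown; Y→Downtown; Z→Downtown.
South Co.'s best replies: Uptown→Z; Midtown→Y; Downtown→Y.
The unique mutual best reply is (Downtown, Y), giving (5, 2).
South Co. earns 9 sequentially versus 2 at the Nash outcome: better off.

better off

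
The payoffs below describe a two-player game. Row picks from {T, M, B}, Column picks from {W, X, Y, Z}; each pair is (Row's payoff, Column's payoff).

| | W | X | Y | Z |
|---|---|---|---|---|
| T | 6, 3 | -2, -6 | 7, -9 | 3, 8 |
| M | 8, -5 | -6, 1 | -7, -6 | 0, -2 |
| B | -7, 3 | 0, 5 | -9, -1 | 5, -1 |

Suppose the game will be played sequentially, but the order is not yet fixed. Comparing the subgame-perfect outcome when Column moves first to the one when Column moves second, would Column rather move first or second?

second

If Row leads: Column's best replies are T→Z, M→X, B→X; Row's induced payoffs 3, -6, 0; outcome (T, Z), payoffs (3, 8).
If Column leads: Row's best replies are W→M, X→B, Y→T, Z→B; Column's induced payoffs -5, 5, -9, -1; outcome (B, X), payoffs (0, 5).
Column gets 5 moving first and 8 moving second, so Column prefers to move second.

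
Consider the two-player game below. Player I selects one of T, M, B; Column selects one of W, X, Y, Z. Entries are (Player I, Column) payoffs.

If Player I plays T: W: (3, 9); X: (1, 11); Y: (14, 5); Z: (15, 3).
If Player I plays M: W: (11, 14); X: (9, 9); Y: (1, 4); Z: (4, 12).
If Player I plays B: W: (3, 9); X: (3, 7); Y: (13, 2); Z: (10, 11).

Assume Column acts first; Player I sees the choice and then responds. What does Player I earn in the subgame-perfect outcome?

11

Player I best-responds to each possible Column move:
- W: BR = M, leader payoff 14.
- X: BR = M, leader payoff 9.
- Y: BR = T, leader payoff 5.
- Z: BR = T, leader payoff 3.
Maximizing over 14, 9, 5, 3, Column chooses W. Subgame-perfect outcome: (M, W) with payoffs (11, 14).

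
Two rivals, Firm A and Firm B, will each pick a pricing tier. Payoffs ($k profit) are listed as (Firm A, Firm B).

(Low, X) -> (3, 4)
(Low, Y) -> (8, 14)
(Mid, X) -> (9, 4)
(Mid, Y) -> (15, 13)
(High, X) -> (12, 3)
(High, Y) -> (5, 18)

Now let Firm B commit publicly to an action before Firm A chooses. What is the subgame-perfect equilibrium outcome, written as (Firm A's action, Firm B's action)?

(Mid, Y)

Work backward from Firm A's decision.
- X → Firm A plays High (best of 3, 9, 12); Firm B gets 3.
- Y → Firm A plays Mid (best of 8, 15, 5); Firm B gets 13.
Among 3, 13, the best is 13 at Y. Subgame-perfect outcome: (Mid, Y) with payoffs (15, 13).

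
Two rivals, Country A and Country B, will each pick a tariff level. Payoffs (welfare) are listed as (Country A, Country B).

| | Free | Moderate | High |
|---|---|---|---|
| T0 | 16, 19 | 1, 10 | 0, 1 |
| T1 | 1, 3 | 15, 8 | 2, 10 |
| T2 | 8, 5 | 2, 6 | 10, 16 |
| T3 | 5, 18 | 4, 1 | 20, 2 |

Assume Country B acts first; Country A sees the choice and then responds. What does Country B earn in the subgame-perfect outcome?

Backward induction with Country B moving first.
- Free → Country A plays T0 (best of 16, 1, 8, 5); Country B gets 19.
- Moderate → Country A plays T1 (best of 1, 15, 2, 4); Country B gets 8.
- High → Country A plays T3 (best of 0, 2, 10, 20); Country B gets 2.
Maximizing over 19, 8, 2, Country B chooses Free. Subgame-perfect outcome: (T0, Free) with payoffs (16, 19).

19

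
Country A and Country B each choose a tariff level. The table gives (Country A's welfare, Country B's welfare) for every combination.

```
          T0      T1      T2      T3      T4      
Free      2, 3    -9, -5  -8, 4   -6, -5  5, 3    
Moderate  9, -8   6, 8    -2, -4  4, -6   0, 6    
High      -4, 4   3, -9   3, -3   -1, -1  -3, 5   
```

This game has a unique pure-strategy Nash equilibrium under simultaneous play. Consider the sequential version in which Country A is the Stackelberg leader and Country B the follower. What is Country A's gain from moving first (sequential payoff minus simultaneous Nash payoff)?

Backward induction with Country A moving first.
- Free → Country B plays T2 (best of 3, -5, 4, -5, 3); Country A gets -8.
- Moderate → Country B plays T1 (best of -8, 8, -4, -6, 6); Country A gets 6.
- High → Country B plays T4 (best of 4, -9, -3, -1, 5); Country A gets -3.
Among -8, 6, -3, the best is 6 at Moderate. Subgame-perfect outcome: (Moderate, T1) with payoffs (6, 8).
For the simultaneous game, intersect best replies.
Country A's best replies: T0→Moderate; T1→Moderate; T2→High; T3→Moderate; T4→Free.
Country B's best replies: Free→T2; Moderate→T1; High→T4.
The unique mutual best reply is (Moderate, T1), giving (6, 8).
Country A's commitment gain: 6 − 6 = 0.

0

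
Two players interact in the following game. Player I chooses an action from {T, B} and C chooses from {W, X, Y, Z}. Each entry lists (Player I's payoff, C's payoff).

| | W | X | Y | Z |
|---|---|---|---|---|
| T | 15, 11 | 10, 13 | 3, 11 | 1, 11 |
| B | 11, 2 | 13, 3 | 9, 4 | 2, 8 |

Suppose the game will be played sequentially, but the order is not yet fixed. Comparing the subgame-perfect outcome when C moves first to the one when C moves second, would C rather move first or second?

second

If Player I leads: C's best replies are T→X, B→Z; Player I's induced payoffs 10, 2; outcome (T, X), payoffs (10, 13).
If C leads: Player I's best replies are W→T, X→B, Y→B, Z→B; C's induced payoffs 11, 3, 4, 8; outcome (T, W), payoffs (15, 11).
C gets 11 moving first and 13 moving second, so C prefers to move second.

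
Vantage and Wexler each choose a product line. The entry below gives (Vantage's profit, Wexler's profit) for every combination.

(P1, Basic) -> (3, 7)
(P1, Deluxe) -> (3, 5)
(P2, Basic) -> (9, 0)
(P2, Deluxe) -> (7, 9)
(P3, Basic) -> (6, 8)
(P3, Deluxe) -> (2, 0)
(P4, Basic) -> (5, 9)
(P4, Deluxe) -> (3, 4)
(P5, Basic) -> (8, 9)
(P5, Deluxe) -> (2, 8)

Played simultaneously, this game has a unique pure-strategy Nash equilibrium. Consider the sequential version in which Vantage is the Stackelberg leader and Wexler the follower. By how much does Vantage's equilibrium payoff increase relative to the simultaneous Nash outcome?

1

Work backward from Wexler's decision.
- P1: Wexler compares 7, 5 and picks Basic; Vantage would get 3.
- P2: Wexler compares 0, 9 and picks Deluxe; Vantage would get 7.
- P3: Wexler compares 8, 0 and picks Basic; Vantage would get 6.
- P4: Wexler compares 9, 4 and picks Basic; Vantage would get 5.
- P5: Wexler compares 9, 8 and picks Basic; Vantage would get 8.
Among 3, 7, 6, 5, 8, the best is 8 at P5. Subgame-perfect outcome: (P5, Basic) with payoffs (8, 9).
Now find the simultaneous Nash equilibrium.
Vantage's best replies: Basic→P2; Deluxe→P2.
Wexler's best replies: P1→Basic; P2→Deluxe; P3→Basic; P4→Basic; P5→Basic.
Only (P2, Deluxe) has each player best-responding; Nash payoffs (7, 9).
Vantage's commitment gain: 8 − 7 = 1.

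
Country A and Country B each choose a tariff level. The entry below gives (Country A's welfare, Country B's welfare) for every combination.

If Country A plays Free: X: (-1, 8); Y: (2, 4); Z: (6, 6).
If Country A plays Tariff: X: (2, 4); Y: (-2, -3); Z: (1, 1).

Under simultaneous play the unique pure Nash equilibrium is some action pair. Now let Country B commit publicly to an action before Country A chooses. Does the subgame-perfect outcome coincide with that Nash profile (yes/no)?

Solve by backward induction (Country B leads).
- X: Country A compares -1, 2 and picks Tariff; Country B would get 4.
- Y: Country A compares 2, -2 and picks Free; Country B would get 4.
- Z: Country A compares 6, 1 and picks Free; Country B would get 6.
Country B's induced payoffs are 4, 4, 6, so Country B commits to Z. Subgame-perfect outcome: (Free, Z) with payoffs (6, 6).
For the simultaneous game, intersect best replies.
Country A's best replies: X→Tariff; Y→Free; Z→Free.
Country B's best replies: Free→X; Tariff→X.
The unique mutual best reply is (Tariff, X), giving (2, 4).
Sequential outcome (Free, Z) differs from the Nash profile (Tariff, X).

no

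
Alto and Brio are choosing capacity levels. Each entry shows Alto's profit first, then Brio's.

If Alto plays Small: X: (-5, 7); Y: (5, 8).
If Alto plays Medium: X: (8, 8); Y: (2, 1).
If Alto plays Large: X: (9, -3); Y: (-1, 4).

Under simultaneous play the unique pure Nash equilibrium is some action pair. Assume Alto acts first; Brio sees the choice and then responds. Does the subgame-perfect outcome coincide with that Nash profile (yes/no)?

no

Work backward from Brio's decision.
- Small: BR = Y, leader payoff 5.
- Medium: BR = X, leader payoff 8.
- Large: BR = Y, leader payoff -1.
Alto's induced payoffs are 5, 8, -1, so Alto commits to Medium. Subgame-perfect outcome: (Medium, X) with payoffs (8, 8).
Now find the simultaneous Nash equilibrium.
Alto's best replies: X→Large; Y→Small.
Brio's best replies: Small→Y; Medium→X; Large→Y.
The unique mutual best reply is (Small, Y), giving (5, 8).
Sequential outcome (Medium, X) differs from the Nash profile (Small, Y).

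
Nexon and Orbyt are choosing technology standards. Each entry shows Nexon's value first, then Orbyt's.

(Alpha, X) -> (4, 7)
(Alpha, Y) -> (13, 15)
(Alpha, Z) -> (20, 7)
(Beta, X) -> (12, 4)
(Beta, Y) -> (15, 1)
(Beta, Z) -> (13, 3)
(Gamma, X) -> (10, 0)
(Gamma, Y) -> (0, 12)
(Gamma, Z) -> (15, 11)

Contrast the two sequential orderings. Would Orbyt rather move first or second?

If Nexon leads: Orbyt's best replies are Alpha→Y, Beta→X, Gamma→Y; Nexon's induced payoffs 13, 12, 0; outcome (Alpha, Y), payoffs (13, 15).
If Orbyt leads: Nexon's best replies are X→Beta, Y→Beta, Z→Alpha; Orbyt's induced payoffs 4, 1, 7; outcome (Alpha, Z), payoffs (20, 7).
Orbyt gets 7 moving first and 15 moving second, so Orbyt prefers to move second.

second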